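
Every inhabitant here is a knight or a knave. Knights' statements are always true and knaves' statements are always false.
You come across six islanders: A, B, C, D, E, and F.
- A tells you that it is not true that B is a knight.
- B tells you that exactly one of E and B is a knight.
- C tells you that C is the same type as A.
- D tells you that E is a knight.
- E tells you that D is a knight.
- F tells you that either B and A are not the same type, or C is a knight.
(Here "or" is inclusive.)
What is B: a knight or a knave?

Consistent assignments: {A=knight, B=knave, C=knight, D=knave, E=knave, F=knight}; {A=knight, B=knave, C=knave, D=knave, E=knave, F=knight}
In every consistent assignment, B is a knave.

B is a knave.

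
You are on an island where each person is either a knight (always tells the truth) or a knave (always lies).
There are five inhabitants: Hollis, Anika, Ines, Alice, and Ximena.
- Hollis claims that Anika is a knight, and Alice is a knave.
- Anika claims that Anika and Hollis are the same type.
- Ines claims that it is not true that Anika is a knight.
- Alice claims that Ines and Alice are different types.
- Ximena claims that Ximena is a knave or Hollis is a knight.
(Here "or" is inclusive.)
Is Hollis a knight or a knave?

Hollis is a knight.

Consistent assignments: {Hollis=knight, Anika=knight, Ines=knave, Alice=knave, Ximena=knight}
In every consistent assignment, Hollis is a knight.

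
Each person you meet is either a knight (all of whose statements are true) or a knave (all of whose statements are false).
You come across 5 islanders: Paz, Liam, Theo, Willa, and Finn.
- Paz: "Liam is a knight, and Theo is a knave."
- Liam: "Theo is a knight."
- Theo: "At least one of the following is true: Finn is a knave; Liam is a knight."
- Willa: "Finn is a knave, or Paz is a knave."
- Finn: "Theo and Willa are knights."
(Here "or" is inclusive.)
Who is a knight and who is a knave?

Paz is a knave, Liam is a knight, Theo is a knight, Willa is a knight, and Finn is a knight.

Suppose Paz is a knight. Then Paz's statement "Liam is a knight, and Theo is a knave" would have to be true. Checking the 16 ways to assign the others, none is consistent with every speaker.
(For instance, with Liam=knight, Theo=knight, Willa=knight, Finn=knight, Paz's claim "Liam is a knight, and Theo is a knave" comes out false where it would need to be true.)
So Paz must be a knave, making "Liam is a knight, and Theo is a knave" false. Taking Paz=knave, Liam=knight, Theo=knight, Willa=knight, Finn=knight, each remaining statement checks out:
  Liam (knight): "Theo is a knight" — true. ✓
  Theo (knight): "at least one of the following is true: Finn is a knave; Liam is a knight" — true. ✓
  Willa (knight): "Finn is a knave, or Paz is a knave" — true. ✓
  Finn (knight): "Theo and Willa are knights" — true. ✓
This is the unique consistent assignment.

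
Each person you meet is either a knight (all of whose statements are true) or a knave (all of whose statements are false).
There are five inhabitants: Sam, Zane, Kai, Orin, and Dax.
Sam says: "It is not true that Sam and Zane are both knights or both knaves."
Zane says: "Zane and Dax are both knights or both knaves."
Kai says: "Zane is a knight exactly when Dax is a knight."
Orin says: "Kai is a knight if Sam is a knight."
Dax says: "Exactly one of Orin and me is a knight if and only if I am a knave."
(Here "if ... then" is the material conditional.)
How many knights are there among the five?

2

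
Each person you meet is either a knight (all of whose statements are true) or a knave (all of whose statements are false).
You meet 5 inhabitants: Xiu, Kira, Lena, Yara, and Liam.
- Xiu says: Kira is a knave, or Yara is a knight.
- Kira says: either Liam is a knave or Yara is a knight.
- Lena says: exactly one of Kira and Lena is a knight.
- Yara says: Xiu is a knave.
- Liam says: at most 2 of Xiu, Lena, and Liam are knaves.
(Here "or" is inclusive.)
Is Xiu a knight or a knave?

Xiu is a knight.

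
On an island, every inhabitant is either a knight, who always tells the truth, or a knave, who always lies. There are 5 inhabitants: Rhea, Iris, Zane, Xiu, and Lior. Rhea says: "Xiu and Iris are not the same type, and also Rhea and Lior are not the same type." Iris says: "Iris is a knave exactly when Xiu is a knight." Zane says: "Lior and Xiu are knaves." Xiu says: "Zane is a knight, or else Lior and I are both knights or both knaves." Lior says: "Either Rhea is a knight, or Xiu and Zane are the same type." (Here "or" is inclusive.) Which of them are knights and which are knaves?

Suppose Rhea is a knight. Then Rhea's statement "Xiu and Iris are not the same type, and also Rhea and Lior are not the same type" would have to be true. Checking the 16 ways to assign the others, none is consistent with every speaker.
(For instance, with Iris=knave, Zane=knave, Xiu=knave, Lior=knight, Rhea's claim "Xiu and Iris are not the same type, and also Rhea and Lior are not the same type" comes out false where it would need to be true.)
So Rhea must be a knave, making "Xiu and Iris are not the same type, and also Rhea and Lior are not the same type" false. Taking Rhea=knave, Iris=knave, Zane=knave, Xiu=knave, Lior=knight, each remaining statement checks out:
  Iris (knave): "Iris is a knave exactly when Xiu is a knight" — false. ✓
  Zane (knave): "Lior and Xiu are knaves" — false. ✓
  Xiu (knave): "Zane is a knight, or else Lior and I are both knights or both knaves" — false. ✓
  Lior (knight): "either Rhea is a knight, or Xiu and Zane are the same type" — true. ✓
This is the unique consistent assignment.

Rhea is a knave, Iris is a knave, Zane is a knave, Xiu is a knave, and Lior is a knight.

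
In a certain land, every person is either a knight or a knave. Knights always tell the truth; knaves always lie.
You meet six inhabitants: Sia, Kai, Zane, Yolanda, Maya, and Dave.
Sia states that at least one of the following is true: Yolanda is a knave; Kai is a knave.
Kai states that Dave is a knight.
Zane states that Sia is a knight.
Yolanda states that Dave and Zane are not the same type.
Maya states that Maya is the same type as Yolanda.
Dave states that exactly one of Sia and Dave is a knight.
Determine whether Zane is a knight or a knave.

Zane is a knave.

Consistent assignments: {Sia=knave, Kai=knight, Zane=knave, Yolanda=knight, Maya=knight, Dave=knight}; {Sia=knave, Kai=knight, Zane=knave, Yolanda=knight, Maya=knave, Dave=knight}
In every consistent assignment, Zane is a knave.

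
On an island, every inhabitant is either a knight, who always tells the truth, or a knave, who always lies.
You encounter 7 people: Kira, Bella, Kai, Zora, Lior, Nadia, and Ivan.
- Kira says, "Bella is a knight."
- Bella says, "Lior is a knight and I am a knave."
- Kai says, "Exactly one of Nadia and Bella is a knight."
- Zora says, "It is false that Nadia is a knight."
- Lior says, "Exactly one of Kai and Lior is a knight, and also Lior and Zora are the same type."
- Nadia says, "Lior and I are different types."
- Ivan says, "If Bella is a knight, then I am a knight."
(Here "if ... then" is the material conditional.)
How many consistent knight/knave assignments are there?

1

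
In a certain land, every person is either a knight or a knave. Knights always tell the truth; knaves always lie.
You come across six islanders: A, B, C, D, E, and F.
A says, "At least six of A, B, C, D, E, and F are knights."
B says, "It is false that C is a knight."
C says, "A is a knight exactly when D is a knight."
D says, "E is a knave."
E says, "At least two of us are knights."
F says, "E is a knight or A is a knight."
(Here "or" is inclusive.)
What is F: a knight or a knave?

Consistent assignments: {A=knave, B=knave, C=knight, D=knave, E=knight, F=knight}
In every consistent assignment, F is a knight.

F is a knight.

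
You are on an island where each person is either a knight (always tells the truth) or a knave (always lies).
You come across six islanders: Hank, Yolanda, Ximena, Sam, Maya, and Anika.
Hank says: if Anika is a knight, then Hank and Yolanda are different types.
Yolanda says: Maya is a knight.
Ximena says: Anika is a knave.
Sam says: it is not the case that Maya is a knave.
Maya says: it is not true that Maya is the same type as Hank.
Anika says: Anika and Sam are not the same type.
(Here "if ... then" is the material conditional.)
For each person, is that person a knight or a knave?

Hank (knave): "if Anika is a knight, then Hank and Yolanda are different types" — false. ✓
Yolanda is a knave; "Maya is a knight" is false, as required.
Ximena is a knave; "Anika is a knave" is false, as required.
Since Sam is a knave, "it is not the case that Maya is a knave" needs to be false, which holds.
Maya is a knave; "it is not true that Maya is the same type as Hank" is false, as required.
Since Anika is a knight, "Anika and Sam are not the same type" needs to be True, which holds.

Hank is a knave, Yolanda is a knave, Ximena is a knave, Sam is a knave, Maya is a knave, and Anika is a knight.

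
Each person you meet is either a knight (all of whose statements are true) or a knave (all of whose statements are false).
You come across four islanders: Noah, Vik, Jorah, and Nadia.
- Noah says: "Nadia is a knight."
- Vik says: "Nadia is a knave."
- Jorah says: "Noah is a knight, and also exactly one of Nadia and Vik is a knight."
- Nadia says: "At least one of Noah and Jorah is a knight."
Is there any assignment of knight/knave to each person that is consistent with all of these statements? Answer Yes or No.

Yes

One consistent assignment: Noah=knight, Vik=knave, Jorah=knight, Nadia=knight.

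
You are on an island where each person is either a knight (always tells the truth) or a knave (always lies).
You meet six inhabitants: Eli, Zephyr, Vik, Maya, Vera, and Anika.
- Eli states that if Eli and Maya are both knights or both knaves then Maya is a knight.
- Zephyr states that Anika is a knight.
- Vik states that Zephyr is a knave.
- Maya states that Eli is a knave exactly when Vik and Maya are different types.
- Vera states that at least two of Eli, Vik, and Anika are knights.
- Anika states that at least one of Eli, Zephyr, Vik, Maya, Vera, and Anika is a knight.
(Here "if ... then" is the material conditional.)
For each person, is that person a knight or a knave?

Knights: Zephyr and Anika. Knaves: Eli, Vik, Maya, and Vera.

Eli (knave): "if Eli and Maya are both knights or both knaves then Maya is a knight" — false. ✓
As a knight, Zephyr's statement "Anika is a knight" should be True; it is.
Vik is a knave, so "Zephyr is a knave" must be false — and it is.
Since Maya is a knave, "Eli is a knave exactly when Vik and Maya are different types" needs to be false, which holds.
As a knave, Vera's statement "at least two of Eli, Vik, and Anika are knights" should be false; it is.
Anika is a knight, so "at least one of Eli, Zephyr, Vik, Maya, Vera, and Anika is a knight" must be True — and it is.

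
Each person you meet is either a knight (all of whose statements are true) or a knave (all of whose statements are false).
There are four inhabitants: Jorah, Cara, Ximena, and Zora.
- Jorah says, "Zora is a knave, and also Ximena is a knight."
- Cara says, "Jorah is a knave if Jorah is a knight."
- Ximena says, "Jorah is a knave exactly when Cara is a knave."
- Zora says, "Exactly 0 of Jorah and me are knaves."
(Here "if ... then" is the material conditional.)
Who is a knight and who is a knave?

Jorah is a knave, Cara is a knight, Ximena is a knave, and Zora is a knave.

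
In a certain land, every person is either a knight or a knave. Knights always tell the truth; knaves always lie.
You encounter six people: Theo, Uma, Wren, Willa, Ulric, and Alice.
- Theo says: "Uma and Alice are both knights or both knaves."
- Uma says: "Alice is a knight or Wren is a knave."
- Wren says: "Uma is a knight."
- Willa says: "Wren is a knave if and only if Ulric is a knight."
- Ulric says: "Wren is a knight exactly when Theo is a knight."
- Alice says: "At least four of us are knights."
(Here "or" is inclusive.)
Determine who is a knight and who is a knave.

Theo is a knight, Uma is a knight, Wren is a knight, Willa is a knave, Ulric is a knight, and Alice is a knight.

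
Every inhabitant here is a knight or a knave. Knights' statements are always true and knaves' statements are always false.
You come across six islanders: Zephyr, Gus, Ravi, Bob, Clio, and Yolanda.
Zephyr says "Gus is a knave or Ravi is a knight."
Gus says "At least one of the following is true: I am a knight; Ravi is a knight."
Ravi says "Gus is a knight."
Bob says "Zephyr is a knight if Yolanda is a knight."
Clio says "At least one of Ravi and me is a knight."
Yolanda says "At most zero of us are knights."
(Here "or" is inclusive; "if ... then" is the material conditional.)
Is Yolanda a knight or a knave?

Yolanda is a knave.

Consistent assignments: {Zephyr=knight, Gus=knight, Ravi=knight, Bob=knight, Clio=knight, Yolanda=knave}; {Zephyr=knight, Gus=knave, Ravi=knave, Bob=knight, Clio=knight, Yolanda=knave}; {Zephyr=knight, Gus=knave, Ravi=knave, Bob=knight, Clio=knave, Yolanda=knave}
In every consistent assignment, Yolanda is a knave.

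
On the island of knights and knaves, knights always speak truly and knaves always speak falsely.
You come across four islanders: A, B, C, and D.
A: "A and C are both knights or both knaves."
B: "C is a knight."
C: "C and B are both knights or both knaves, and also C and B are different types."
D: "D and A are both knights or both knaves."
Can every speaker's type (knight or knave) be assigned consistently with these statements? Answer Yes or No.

No

Checking all 16 assignments, each has at least one speaker whose statement's truth value contradicts their type.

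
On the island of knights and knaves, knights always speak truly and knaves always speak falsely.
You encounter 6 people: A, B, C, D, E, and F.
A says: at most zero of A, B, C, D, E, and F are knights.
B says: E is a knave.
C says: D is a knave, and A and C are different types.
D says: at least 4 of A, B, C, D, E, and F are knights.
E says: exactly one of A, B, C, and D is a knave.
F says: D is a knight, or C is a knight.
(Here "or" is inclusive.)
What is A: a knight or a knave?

A is a knave.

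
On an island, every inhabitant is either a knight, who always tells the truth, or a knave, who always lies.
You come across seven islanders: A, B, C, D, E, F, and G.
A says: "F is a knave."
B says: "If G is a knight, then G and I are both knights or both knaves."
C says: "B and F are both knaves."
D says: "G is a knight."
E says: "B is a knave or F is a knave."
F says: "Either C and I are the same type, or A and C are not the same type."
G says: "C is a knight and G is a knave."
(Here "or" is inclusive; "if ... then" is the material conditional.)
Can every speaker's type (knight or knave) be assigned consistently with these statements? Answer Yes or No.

No

Checking all 128 assignments, each has at least one speaker whose statement's truth value contradicts their type.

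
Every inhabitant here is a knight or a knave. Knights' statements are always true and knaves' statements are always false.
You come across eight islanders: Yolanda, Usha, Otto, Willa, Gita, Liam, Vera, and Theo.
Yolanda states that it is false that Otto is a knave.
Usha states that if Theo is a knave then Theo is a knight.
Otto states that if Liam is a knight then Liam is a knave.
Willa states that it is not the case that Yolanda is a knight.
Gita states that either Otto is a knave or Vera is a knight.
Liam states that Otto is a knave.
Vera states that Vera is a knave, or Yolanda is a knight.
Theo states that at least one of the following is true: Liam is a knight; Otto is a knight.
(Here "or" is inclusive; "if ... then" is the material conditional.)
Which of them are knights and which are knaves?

As a knight, Yolanda's statement "it is false that Otto is a knave" should be True; it is.
Usha is a knight, so "if Theo is a knave then Theo is a knight" must be True — and it is.
As a knight, Otto's statement "if Liam is a knight then Liam is a knave" should be True; it is.
Since Willa is a knave, "it is not the case that Yolanda is a knight" needs to be false, which holds.
Gita is a knight; "either Otto is a knave or Vera is a knight" is True, as required.
Liam is a knave; "Otto is a knave" is false, as required.
Vera is a knight; "Vera is a knave, or Yolanda is a knight" is True, as required.
Theo (knight): "at least one of the following is true: Liam is a knight; Otto is a knight" — True. ✓

Yolanda is a knight, Usha is a knight, Otto is a knight, Willa is a knave, Gita is a knight, Liam is a knave, Vera is a knight, and Theo is a knight.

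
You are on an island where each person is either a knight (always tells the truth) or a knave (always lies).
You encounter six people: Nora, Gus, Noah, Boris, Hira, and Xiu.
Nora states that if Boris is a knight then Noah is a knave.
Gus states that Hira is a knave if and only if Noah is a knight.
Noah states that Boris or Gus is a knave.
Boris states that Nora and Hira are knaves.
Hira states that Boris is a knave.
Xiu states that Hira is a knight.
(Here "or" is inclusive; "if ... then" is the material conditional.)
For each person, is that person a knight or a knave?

Since Nora is a knight, "if Boris is a knight then Noah is a knave" needs to be true, which holds.
Since Gus is a knave, "Hira is a knave if and only if Noah is a knight" needs to be false, which holds.
Noah is a knight, and the claim "Boris or Gus is a knave" is indeed true.
Boris is a knave, and the claim "Nora and Hira are knaves" is indeed false.
Hira is a knight, so "Boris is a knave" must be true — and it is.
Xiu is a knight; "Hira is a knight" is true, as required.

Nora is a knight, Gus is a knave, Noah is a knight, Boris is a knave, Hira is a knight, and Xiu is a knight.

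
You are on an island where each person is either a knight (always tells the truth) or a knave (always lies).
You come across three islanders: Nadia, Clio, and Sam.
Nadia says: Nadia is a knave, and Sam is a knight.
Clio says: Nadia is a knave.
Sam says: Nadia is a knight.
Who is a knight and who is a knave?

Nadia is a knave, Clio is a knight, and Sam is a knave.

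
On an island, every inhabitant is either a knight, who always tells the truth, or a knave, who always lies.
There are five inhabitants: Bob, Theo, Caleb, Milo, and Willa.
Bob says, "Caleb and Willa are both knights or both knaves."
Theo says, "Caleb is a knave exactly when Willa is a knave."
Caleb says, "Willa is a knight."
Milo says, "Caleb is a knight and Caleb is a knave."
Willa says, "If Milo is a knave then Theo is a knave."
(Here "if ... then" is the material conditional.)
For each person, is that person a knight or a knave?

Knights: Bob and Theo. Knaves: Caleb, Milo, and Willa.

Since Bob is a knight, "Caleb and Willa are both knights or both knaves" needs to be true, which holds.
Theo is a knight, so "Caleb is a knave exactly when Willa is a knave" must be true — and it is.
Caleb is a knave, so "Willa is a knight" must be false — and it is.
Milo is a knave, and the claim "Caleb is a knight and Caleb is a knave" is indeed false.
As a knave, Willa's statement "if Milo is a knave then Theo is a knave" should be false; it is.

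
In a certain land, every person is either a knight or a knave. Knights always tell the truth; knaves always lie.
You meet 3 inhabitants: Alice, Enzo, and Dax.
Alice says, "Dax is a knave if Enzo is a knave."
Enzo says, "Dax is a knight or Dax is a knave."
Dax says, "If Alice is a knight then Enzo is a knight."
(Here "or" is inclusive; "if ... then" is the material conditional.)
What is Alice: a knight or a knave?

Alice is a knight.

Consistent assignments: {Alice=knight, Enzo=knight, Dax=knight}
In every consistent assignment, Alice is a knight.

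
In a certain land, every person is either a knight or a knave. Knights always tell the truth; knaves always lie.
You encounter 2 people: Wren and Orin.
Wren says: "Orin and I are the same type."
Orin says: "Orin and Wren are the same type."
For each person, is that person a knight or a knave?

Knights: Wren and Orin. Knaves: none.

Since Wren is a knight, "Orin and I are the same type" needs to be True, which holds.
Orin is a knight; "Orin and Wren are the same type" is True, as required.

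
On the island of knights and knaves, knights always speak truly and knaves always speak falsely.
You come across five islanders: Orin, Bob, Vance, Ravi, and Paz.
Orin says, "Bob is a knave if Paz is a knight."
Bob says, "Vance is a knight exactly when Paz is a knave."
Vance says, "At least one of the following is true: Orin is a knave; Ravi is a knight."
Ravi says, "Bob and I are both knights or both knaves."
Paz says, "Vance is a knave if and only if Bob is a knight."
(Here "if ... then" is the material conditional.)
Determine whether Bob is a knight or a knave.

Consistent assignments: {Orin=knight, Bob=knight, Vance=knight, Ravi=knight, Paz=knave}
In every consistent assignment, Bob is a knight.

Bob is a knight.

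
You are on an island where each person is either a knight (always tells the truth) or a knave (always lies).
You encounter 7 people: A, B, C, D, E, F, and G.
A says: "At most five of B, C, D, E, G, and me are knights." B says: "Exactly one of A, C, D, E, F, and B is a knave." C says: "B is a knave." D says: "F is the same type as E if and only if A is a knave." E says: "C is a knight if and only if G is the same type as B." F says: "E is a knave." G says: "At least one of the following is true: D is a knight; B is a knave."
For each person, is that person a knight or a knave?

Knights: A, C, D, F, and G. Knaves: B and E.

A (knight): "at most five of B, C, D, E, G, and me are knights" — True. ✓
As a knave, B's statement "exactly one of A, C, D, E, F, and B is a knave" should be False; it is.
C is a knight, so "B is a knave" must be True — and it is.
D is a knight, and the claim "F is the same type as E if and only if A is a knave" is indeed True.
E is a knave, and the claim "C is a knight if and only if G is the same type as B" is indeed False.
F is a knight, and the claim "E is a knave" is indeed True.
Since G is a knight, "at least one of the following is true: D is a knight; B is a knave" needs to be True, which holds.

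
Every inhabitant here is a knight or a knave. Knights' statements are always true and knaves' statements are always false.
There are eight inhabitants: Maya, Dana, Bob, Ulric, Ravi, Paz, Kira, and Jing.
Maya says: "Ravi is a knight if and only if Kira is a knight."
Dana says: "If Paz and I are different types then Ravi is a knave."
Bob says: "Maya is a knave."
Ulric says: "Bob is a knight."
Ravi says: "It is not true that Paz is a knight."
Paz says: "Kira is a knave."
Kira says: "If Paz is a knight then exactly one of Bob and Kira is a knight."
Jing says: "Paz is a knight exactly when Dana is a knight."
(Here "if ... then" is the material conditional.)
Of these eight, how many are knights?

4

The unique consistent assignment is Maya=knight, Dana=knight, Bob=knave, Ulric=knave, Ravi=knave, Paz=knight, Kira=knave, Jing=knight.
That has 4 knights.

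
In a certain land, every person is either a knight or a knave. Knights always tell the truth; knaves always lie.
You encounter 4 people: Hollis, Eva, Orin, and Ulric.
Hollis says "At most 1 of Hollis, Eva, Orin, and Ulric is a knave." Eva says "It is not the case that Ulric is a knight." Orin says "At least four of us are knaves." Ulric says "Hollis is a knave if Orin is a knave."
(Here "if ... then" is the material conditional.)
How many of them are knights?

The unique consistent assignment is Hollis=knave, Eva=knave, Orin=knave, Ulric=knight.
That has 1 knight.

1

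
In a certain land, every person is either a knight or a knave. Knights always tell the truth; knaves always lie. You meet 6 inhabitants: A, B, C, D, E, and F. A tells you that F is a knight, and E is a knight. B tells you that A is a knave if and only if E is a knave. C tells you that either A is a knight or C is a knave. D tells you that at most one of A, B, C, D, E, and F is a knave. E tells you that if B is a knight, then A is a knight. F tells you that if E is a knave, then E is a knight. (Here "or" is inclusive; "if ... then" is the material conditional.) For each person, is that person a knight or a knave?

A is a knight, and the claim "F is a knight, and E is a knight" is indeed True.
As a knight, B's statement "A is a knave if and only if E is a knave" should be True; it is.
C is a knight; "either A is a knight or C is a knave" is True, as required.
D (knight): "at most one of A, B, C, D, E, and F is a knave" — True. ✓
E (knight): "if B is a knight, then A is a knight" — True. ✓
F (knight): "if E is a knave, then E is a knight" — True. ✓

Knights: A, B, C, D, E, and F. Knaves: none.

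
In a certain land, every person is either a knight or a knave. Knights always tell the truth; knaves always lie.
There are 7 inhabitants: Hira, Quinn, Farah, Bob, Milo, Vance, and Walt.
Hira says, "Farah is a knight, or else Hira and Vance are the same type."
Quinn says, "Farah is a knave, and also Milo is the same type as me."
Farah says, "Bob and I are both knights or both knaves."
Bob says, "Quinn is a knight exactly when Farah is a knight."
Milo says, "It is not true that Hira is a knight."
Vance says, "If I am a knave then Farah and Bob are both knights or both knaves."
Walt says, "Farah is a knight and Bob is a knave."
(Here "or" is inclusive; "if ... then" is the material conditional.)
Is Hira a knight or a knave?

Hira is a knave.

Consistent assignments: {Hira=knave, Quinn=knave, Farah=knave, Bob=knight, Milo=knight, Vance=knight, Walt=knave}
In every consistent assignment, Hira is a knave.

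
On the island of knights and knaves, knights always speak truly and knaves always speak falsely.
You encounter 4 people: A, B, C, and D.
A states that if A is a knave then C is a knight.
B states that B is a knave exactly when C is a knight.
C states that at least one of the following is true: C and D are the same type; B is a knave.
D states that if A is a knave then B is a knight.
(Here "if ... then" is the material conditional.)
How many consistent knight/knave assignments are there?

2

Consistent assignments:
  A=knight, B=knight, C=knave, D=knight
  A=knave, B=knight, C=knave, D=knight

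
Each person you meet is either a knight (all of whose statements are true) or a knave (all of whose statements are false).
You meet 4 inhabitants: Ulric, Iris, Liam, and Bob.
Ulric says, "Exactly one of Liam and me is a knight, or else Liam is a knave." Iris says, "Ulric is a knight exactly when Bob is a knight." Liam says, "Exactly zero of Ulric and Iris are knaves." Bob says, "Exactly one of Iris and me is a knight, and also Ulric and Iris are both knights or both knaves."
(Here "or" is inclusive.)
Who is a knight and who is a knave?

Ulric is a knight, and the claim "exactly one of Liam and me is a knight, or else Liam is a knave" is indeed true.
Iris is a knave; "Ulric is a knight exactly when Bob is a knight" is false, as required.
Liam (knave): "exactly zero of Ulric and Iris are knaves" — false. ✓
Since Bob is a knave, "exactly one of Iris and me is a knight, and also Ulric and Iris are both knights or both knaves" needs to be false, which holds.

Ulric is a knight, Iris is a knave, Liam is a knave, and Bob is a knave.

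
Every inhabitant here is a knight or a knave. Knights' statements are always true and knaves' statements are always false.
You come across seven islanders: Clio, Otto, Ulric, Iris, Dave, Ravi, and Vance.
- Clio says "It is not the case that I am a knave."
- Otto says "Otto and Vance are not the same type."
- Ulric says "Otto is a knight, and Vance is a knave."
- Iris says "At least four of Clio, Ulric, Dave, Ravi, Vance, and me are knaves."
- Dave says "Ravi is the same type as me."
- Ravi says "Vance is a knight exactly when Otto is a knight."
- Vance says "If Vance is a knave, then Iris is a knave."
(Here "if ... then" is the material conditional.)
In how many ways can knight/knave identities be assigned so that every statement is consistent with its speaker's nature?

Consistent assignments:
  Clio=knave, Otto=knave, Ulric=knave, Iris=knight, Dave=knave, Ravi=knight, Vance=knave

1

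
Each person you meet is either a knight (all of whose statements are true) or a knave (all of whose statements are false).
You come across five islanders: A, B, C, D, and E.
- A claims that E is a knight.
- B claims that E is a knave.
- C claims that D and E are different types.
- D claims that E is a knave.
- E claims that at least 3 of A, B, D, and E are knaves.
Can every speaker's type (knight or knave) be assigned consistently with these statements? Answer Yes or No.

One consistent assignment: A=knave, B=knight, C=knight, D=knight, E=knave.

Yes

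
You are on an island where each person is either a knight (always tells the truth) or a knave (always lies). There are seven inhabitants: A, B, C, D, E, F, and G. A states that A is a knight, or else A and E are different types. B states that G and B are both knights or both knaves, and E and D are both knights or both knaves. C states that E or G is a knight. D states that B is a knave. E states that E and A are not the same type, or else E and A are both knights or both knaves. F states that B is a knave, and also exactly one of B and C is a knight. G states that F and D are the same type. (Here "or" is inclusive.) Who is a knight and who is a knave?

A is a knight, B is a knave, C is a knight, D is a knight, E is a knight, F is a knight, and G is a knight.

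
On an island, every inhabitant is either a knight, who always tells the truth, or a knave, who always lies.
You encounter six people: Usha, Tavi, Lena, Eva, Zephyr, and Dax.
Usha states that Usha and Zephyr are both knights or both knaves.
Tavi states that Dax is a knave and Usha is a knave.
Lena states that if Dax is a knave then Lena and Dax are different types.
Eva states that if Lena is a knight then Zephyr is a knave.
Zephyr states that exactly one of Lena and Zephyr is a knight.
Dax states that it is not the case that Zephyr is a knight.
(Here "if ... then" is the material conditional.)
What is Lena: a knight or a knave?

Consistent assignments: {Usha=knight, Tavi=knave, Lena=knave, Eva=knight, Zephyr=knight, Dax=knave}; {Usha=knave, Tavi=knight, Lena=knave, Eva=knight, Zephyr=knight, Dax=knave}
In every consistent assignment, Lena is a knave.

Lena is a knave.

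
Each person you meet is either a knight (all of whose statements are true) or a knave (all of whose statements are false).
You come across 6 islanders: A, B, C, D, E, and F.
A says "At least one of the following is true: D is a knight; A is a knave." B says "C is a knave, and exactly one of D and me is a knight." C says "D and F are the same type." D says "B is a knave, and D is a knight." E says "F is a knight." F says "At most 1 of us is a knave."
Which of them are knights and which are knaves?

A is a knight, B is a knave, C is a knight, D is a knight, E is a knight, and F is a knight.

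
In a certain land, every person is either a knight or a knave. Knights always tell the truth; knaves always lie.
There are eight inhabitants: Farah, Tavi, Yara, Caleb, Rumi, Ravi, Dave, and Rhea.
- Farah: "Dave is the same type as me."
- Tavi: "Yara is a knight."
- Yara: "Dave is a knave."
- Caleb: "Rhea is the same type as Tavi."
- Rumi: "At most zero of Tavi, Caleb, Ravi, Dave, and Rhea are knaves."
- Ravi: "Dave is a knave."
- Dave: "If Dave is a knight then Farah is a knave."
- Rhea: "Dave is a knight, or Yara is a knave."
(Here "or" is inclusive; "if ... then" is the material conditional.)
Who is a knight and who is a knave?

Farah is a knave, so "Dave is the same type as me" must be false — and it is.
Tavi is a knave, so "Yara is a knight" must be false — and it is.
Yara is a knave; "Dave is a knave" is false, as required.
Caleb is a knave; "Rhea is the same type as Tavi" is false, as required.
Rumi (knave): "at most zero of Tavi, Caleb, Ravi, Dave, and Rhea are knaves" — false. ✓
Ravi (knave): "Dave is a knave" — false. ✓
Dave is a knight, so "if Dave is a knight then Farah is a knave" must be true — and it is.
Rhea is a knight, so "Dave is a knight, or Yara is a knave" must be true — and it is.

Knights: Dave and Rhea. Knaves: Farah, Tavi, Yara, Caleb, Rumi, and Ravi.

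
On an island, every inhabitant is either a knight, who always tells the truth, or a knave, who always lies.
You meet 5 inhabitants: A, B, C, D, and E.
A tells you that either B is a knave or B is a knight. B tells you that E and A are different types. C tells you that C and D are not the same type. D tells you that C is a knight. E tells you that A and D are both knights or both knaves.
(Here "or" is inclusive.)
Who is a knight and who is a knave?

Knights: A and B. Knaves: C, D, and E.

Since A is a knight, "either B is a knave or B is a knight" needs to be True, which holds.
B is a knight; "E and A are different types" is True, as required.
Since C is a knave, "C and D are not the same type" needs to be False, which holds.
D is a knave, so "C is a knight" must be False — and it is.
E (knave): "A and D are both knights or both knaves" — False. ✓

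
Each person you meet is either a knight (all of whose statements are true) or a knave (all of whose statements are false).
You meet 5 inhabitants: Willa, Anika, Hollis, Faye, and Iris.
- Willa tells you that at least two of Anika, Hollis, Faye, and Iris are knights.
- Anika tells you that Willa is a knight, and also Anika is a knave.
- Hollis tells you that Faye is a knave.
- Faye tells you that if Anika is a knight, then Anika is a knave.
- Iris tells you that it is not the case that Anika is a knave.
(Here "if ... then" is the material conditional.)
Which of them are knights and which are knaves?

Willa is a knave, Anika is a knave, Hollis is a knave, Faye is a knight, and Iris is a knave.

Willa (knave): "at least two of Anika, Hollis, Faye, and Iris are knights" — False. ✓
As a knave, Anika's statement "Willa is a knight, and also Anika is a knave" should be False; it is.
Hollis is a knave, so "Faye is a knave" must be False — and it is.
Since Faye is a knight, "if Anika is a knight, then Anika is a knave" needs to be True, which holds.
Iris (knave): "it is not the case that Anika is a knave" — False. ✓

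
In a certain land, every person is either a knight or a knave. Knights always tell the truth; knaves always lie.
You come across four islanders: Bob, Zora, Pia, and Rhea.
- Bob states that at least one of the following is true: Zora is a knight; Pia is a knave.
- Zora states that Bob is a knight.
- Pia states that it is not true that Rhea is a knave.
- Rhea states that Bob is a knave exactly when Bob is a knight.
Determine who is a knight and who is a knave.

Since Bob is a knight, "at least one of the following is true: Zora is a knight; Pia is a knave" needs to be true, which holds.
Zora is a knight, and the claim "Bob is a knight" is indeed true.
Since Pia is a knave, "it is not true that Rhea is a knave" needs to be False, which holds.
Rhea is a knave, so "Bob is a knave exactly when Bob is a knight" must be False — and it is.

Bob is a knight, Zora is a knight, Pia is a knave, and Rhea is a knave.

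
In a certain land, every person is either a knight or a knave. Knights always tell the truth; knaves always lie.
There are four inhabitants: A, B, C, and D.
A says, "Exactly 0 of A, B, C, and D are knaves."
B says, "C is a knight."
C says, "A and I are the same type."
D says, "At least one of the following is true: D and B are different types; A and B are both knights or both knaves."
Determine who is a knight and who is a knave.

A is a knight, B is a knight, C is a knight, and D is a knight.

Suppose A is a knave. Then A's statement "exactly 0 of A, B, C, and D are knaves" would have to be false. Checking the 8 ways to assign the others, none is consistent with every speaker.
(For instance, with B=knight, C=knight, D=knight, C's claim "A and I are the same type" comes out false where it would need to be true.)
So A must be a knight, making "exactly 0 of A, B, C, and D are knaves" true. Taking A=knight, B=knight, C=knight, D=knight, each remaining statement checks out:
  B (knight): "C is a knight" — true. ✓
  C (knight): "A and I are the same type" — true. ✓
  D (knight): "at least one of the following is true: D and B are different types; A and B are both knights or both knaves" — true. ✓
This is the unique consistent assignment.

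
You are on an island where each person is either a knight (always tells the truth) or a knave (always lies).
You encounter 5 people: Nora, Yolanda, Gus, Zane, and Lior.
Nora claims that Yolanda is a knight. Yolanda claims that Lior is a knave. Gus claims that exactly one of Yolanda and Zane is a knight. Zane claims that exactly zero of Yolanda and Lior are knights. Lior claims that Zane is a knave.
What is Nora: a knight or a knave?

Nora is a knave.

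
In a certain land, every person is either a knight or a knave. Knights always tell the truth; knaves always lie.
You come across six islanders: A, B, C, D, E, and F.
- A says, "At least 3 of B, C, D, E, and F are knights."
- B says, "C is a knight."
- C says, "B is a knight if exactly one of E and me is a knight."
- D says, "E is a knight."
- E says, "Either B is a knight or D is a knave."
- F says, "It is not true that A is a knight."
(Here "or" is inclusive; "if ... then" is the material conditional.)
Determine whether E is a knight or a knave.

E is a knight.

Consistent assignments: {A=knight, B=knight, C=knight, D=knight, E=knight, F=knave}
In every consistent assignment, E is a knight.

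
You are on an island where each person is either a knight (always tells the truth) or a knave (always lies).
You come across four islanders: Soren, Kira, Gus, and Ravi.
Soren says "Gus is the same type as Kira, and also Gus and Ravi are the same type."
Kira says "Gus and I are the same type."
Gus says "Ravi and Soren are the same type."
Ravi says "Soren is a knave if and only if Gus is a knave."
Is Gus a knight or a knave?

Gus is a knight.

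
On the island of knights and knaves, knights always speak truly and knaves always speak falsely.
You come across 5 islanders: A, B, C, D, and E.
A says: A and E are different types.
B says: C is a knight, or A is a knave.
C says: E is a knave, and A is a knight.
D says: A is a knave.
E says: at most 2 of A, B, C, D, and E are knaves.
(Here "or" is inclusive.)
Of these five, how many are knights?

2

The unique consistent assignment is A=knave, B=knight, C=knave, D=knight, E=knave.
That has 2 knights.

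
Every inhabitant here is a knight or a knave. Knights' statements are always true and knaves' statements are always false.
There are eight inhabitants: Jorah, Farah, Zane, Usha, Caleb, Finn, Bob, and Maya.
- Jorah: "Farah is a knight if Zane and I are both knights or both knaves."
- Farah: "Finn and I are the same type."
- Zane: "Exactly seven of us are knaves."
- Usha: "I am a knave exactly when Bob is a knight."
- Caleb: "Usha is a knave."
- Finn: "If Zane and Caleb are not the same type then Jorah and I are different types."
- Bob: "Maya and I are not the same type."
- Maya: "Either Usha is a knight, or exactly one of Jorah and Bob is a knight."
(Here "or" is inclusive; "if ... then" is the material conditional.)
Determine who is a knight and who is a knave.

Jorah (knave): "Farah is a knight if Zane and I are both knights or both knaves" — False. ✓
Farah (knave): "Finn and I are the same type" — False. ✓
Zane is a knave, so "exactly seven of us are knaves" must be False — and it is.
Since Usha is a knave, "I am a knave exactly when Bob is a knight" needs to be False, which holds.
Since Caleb is a knight, "Usha is a knave" needs to be True, which holds.
Since Finn is a knight, "if Zane and Caleb are not the same type then Jorah and I are different types" needs to be True, which holds.
Bob (knave): "Maya and I are not the same type" — False. ✓
Since Maya is a knave, "either Usha is a knight, or exactly one of Jorah and Bob is a knight" needs to be False, which holds.

Knights: Caleb and Finn. Knaves: Jorah, Farah, Zane, Usha, Bob, and Maya.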